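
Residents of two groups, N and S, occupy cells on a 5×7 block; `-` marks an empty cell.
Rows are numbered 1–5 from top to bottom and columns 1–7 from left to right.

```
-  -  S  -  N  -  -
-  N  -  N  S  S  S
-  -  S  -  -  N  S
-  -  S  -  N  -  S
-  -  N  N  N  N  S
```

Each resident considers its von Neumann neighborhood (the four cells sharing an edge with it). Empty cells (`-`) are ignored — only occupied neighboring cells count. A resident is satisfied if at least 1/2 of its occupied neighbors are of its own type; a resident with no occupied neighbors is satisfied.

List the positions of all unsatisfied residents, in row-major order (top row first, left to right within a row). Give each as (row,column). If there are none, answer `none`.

(1,5), (2,4), (2,5), (3,6)

(1,3)S 0/0 ok
(1,5)N 0/1 unhappy
(2,2)N 0/0 ok
(2,4)N 0/1 unhappy
(2,5)S 1/3 unhappy
(2,6)S 2/3 ok
(2,7)S 2/2 ok
(3,3)S 1/1 ok
(3,6)N 0/2 unhappy
(3,7)S 2/3 ok
(4,3)S 1/2 ok
(4,5)N 1/1 ok
(4,7)S 2/2 ok
(5,3)N 1/2 ok
(5,4)N 2/2 ok
(5,5)N 3/3 ok
(5,6)N 1/2 ok
(5,7)S 1/2 ok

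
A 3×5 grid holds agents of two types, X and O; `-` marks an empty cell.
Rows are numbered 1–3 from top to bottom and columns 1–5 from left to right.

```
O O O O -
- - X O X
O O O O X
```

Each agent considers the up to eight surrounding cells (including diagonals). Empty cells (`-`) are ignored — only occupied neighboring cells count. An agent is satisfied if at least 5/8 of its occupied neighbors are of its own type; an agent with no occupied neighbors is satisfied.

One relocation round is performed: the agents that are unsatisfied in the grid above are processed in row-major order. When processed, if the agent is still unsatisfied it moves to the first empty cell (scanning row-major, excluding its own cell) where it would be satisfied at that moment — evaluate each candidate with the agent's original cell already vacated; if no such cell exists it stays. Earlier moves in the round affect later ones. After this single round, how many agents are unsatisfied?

Initially unsatisfied (in order): (1,4), (2,3), (2,4), (2,5), (3,4), (3,5).
  (1,4) → (2,1).
  (2,3): no empty cell satisfies it; stays.
  (2,4) → (2,2).
  (2,5) → (1,5).
  (3,4): no empty cell satisfies it; stays.
  (3,5) → (1,4).
Resulting grid:
O O O X X
O O X - -
O O O O -
Unsatisfied now: (1,3), (2,3), (3,4).

3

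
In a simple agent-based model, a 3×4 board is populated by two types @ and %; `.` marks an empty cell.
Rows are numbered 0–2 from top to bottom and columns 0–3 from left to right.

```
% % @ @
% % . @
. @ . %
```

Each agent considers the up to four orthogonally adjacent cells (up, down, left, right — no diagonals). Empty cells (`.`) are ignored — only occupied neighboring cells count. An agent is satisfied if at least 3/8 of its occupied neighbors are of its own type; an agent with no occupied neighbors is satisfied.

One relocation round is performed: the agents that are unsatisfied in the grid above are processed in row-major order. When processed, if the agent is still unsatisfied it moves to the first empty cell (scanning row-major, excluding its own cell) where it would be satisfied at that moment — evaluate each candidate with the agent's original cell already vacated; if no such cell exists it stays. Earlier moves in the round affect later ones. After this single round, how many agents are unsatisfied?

0

Initially unsatisfied (in order): (2,1), (2,3).
  (2,1) → (1,2).
  (2,3) → (2,0).
Resulting grid:
% % @ @
% % @ @
% . . .
All satisfied now.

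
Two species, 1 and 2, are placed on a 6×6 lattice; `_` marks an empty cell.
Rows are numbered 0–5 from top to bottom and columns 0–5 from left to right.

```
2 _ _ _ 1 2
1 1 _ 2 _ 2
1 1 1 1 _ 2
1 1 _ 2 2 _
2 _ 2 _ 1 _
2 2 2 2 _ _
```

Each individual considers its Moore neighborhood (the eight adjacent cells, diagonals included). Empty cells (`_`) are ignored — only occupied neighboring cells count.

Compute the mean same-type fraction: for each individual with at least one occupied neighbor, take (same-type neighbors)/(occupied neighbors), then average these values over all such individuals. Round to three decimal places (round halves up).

0.605

(0,0)2 0/2
(0,4)1 0/3
(0,5)2 1/2
(1,0)1 3/4
(1,1)1 4/5
(1,3)2 0/3
(1,5)2 2/3
(2,0)1 5/5
(2,1)1 6/6
(2,2)1 4/6
(2,3)1 1/4
(2,5)2 2/2
(3,0)1 3/4
(3,1)1 4/6
(3,3)2 2/5
(3,4)2 2/4
(4,0)2 2/4
(4,2)2 4/5
(4,4)1 0/3
(5,0)2 2/2
(5,1)2 4/4
(5,2)2 3/3
(5,3)2 2/3
Sum over 23 individuals: 0/2 + 0/3 + 1/2 + 3/4 + 4/5 + 0/3 + 2/3 + 5/5 + 6/6 + 4/6 + 1/4 + 2/2 + 3/4 + 4/6 + 2/5 + 2/4 + 2/4 + 4/5 + 0/3 + 2/2 + 4/4 + 3/3 + 2/3 = 167/12; mean = 167/12 ÷ 23 = 167/276 = 0.605072… → 0.605.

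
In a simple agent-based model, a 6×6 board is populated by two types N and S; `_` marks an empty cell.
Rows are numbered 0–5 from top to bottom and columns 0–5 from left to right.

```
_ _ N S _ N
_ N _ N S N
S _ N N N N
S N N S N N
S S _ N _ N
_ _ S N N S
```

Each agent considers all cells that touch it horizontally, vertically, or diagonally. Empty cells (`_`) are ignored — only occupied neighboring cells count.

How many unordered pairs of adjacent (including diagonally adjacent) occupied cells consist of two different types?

Scan each occupied cell's neighbors to the right and below (and the two forward diagonals) so each pair is counted once.
From row 0: 3 unlike of 7 pairs (running 3/7).
From row 1: 6 unlike of 12 pairs (running 9/19).
From row 2: 4 unlike of 16 pairs (running 13/35).
From row 3: 7 unlike of 15 pairs (running 20/50).
From row 4: 2 unlike of 7 pairs (running 22/57).
From row 5: 2 unlike of 3 pairs (running 24/60).
Total adjacent occupied pairs: 60; unlike-type pairs: 24.

24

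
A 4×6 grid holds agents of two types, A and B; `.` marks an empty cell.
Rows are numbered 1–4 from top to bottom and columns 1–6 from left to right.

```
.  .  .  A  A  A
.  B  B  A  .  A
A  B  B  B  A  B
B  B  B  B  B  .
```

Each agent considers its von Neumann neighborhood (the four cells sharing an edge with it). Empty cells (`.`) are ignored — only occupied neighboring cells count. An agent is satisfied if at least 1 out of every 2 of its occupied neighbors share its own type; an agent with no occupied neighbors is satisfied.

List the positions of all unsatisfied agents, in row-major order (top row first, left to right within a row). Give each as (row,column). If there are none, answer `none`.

(1,4)A 2/2 ✓
(1,5)A 2/2 ✓
(1,6)A 2/2 ✓
(2,2)B 2/2 ✓
(2,3)B 2/3 ✓
(2,4)A 1/3 ✗
(2,6)A 1/2 ✓
(3,1)A 0/2 ✗
(3,2)B 3/4 ✓
(3,3)B 4/4 ✓
(3,4)B 2/4 ✓
(3,5)A 0/3 ✗
(3,6)B 0/2 ✗
(4,1)B 1/2 ✓
(4,2)B 3/3 ✓
(4,3)B 3/3 ✓
(4,4)B 3/3 ✓
(4,5)B 1/2 ✓

(2,4), (3,1), (3,5), (3,6)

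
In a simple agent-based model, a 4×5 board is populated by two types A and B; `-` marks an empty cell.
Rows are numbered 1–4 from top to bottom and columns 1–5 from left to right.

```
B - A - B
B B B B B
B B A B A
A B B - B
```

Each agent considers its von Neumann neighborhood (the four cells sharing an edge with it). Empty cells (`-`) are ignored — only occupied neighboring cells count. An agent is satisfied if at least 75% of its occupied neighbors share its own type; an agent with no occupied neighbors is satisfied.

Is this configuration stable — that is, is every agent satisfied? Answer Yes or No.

No

Row 1: (1,1)B 1/1 satisfied · (1,3)A 0/1 not · (1,5)B 1/1 satisfied
Row 2: (2,1)B 3/3 satisfied · (2,2)B 3/3 satisfied · (2,3)B 2/4 not · (2,4)B 3/3 satisfied · (2,5)B 2/3 not
Row 3: (3,1)B 2/3 not · (3,2)B 3/4 satisfied · (3,3)A 0/4 not · (3,4)B 1/3 not · (3,5)A 0/3 not
Row 4: (4,1)A 0/2 not · (4,2)B 2/3 not · (4,3)B 1/2 not · (4,5)B 0/1 not
For instance (1,3) has only 0/1 same-type neighbors, below 3/4.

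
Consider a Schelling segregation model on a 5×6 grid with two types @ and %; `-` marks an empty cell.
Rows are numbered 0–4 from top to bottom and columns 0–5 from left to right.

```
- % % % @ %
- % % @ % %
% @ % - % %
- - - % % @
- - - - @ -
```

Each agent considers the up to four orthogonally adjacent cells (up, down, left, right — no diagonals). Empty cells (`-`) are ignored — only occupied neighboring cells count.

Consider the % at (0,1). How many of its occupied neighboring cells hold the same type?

Occupied neighbors of (0,1): (1,1)=%, (0,2)=%.
Same type (%): 2 of 2.

2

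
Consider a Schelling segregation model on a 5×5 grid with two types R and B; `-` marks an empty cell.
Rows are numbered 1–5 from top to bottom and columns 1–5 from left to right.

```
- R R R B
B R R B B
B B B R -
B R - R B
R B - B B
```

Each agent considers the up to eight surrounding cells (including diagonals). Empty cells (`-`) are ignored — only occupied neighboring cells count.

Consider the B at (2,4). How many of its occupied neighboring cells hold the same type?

Occupied neighbors of (2,4): (1,3)=R, (1,4)=R, (1,5)=B, (2,3)=R, (2,5)=B, (3,3)=B, (3,4)=R.
Same type (B): 3 of 7.

3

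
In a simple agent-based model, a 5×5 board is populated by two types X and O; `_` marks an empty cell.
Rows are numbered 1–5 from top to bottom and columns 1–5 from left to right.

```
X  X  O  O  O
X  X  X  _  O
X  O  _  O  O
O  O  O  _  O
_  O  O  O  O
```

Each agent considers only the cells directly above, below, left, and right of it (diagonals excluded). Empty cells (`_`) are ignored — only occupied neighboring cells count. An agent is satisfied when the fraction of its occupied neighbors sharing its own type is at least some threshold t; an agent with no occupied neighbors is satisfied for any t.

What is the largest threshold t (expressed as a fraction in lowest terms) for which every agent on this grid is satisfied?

Row 1: (1,1)X 2/2 · (1,2)X 2/3 · (1,3)O 1/3 · (1,4)O 2/2 · (1,5)O 2/2
Row 2: (2,1)X 3/3 · (2,2)X 3/4 · (2,3)X 1/2 · (2,5)O 2/2
Row 3: (3,1)X 1/3 · (3,2)O 1/3 · (3,4)O 1/1 · (3,5)O 3/3
Row 4: (4,1)O 1/2 · (4,2)O 4/4 · (4,3)O 2/2 · (4,5)O 2/2
Row 5: (5,2)O 2/2 · (5,3)O 3/3 · (5,4)O 2/2 · (5,5)O 2/2
The smallest same-type fraction is 1/3 at (1,3), which reduces to 1/3. Any threshold above that leaves this agent unsatisfied.

1/3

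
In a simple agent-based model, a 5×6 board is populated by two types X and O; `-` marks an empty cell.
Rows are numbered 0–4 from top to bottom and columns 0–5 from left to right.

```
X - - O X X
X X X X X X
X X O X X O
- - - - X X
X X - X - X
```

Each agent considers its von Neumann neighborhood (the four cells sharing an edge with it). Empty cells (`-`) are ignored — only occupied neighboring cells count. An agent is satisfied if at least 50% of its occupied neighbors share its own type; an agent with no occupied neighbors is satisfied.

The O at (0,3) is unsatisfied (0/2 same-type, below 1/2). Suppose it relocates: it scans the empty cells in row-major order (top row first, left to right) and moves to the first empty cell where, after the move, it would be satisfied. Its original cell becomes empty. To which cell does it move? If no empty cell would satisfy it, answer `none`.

(3,2)

Vacating (0,3). Empty cells in order:
  (0,1): 0/2 same-type → still unsatisfied.
  (0,2): 0/1 same-type → still unsatisfied.
  (3,0): 0/2 same-type → still unsatisfied.
  (3,1): 0/2 same-type → still unsatisfied.
  (3,2): 1/1 same-type → satisfied — stop here.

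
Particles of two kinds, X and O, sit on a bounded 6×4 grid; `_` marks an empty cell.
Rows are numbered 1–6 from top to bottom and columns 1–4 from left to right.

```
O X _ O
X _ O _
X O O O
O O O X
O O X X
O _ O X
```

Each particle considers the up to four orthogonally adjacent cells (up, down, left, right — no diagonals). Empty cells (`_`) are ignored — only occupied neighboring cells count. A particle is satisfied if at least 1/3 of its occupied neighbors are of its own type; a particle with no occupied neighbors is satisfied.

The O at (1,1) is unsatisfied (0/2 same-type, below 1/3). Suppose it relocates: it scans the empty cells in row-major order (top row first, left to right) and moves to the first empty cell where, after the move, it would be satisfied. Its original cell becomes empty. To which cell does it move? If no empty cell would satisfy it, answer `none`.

Vacating (1,1). Empty cells in order:
  (1,3): 2/3 same-type → satisfied — stop here.

(1,3)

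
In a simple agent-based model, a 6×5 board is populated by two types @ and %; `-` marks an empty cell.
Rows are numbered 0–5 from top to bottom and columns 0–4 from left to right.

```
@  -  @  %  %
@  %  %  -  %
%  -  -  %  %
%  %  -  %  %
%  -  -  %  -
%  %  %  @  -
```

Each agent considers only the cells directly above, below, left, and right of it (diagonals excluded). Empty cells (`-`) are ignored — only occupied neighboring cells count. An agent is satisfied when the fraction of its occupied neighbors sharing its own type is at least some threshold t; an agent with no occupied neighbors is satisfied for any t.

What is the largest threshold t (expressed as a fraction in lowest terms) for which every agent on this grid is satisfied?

(0,0)@ 1/1
(0,2)@ 0/2
(0,3)% 1/2
(0,4)% 2/2
(1,0)@ 1/3
(1,1)% 1/2
(1,2)% 1/2
(1,4)% 2/2
(2,0)% 1/2
(2,3)% 2/2
(2,4)% 3/3
(3,0)% 3/3
(3,1)% 1/1
(3,3)% 3/3
(3,4)% 2/2
(4,0)% 2/2
(4,3)% 1/2
(5,0)% 2/2
(5,1)% 2/2
(5,2)% 1/2
(5,3)@ 0/2
The smallest same-type fraction is 0/2 at (0,2), which reduces to 0/1. Any threshold above that leaves this agent unsatisfied.

0/1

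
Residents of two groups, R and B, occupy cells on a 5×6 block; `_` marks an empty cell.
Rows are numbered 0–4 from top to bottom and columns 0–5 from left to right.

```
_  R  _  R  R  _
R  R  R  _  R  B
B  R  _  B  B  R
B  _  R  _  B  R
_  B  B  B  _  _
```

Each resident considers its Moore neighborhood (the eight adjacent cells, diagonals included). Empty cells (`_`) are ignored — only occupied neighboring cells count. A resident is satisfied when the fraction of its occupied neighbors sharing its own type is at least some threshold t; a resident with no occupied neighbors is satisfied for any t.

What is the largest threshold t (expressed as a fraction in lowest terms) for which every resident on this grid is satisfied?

Row 0: (0,1)R 3/3 · (0,3)R 3/3 · (0,4)R 2/3
Row 1: (1,0)R 3/4 · (1,1)R 4/5 · (1,2)R 4/5 · (1,4)R 3/6 · (1,5)B 1/4
Row 2: (2,0)B 1/4 · (2,1)R 4/6 · (2,3)B 2/5 · (2,4)B 3/6 · (2,5)R 2/5
Row 3: (3,0)B 2/3 · (3,2)R 1/5 · (3,4)B 3/5 · (3,5)R 1/3
Row 4: (4,1)B 2/3 · (4,2)B 2/3 · (4,3)B 2/3
The smallest same-type fraction is 1/5 at (3,2), which reduces to 1/5. Any threshold above that leaves this resident unsatisfied.

1/5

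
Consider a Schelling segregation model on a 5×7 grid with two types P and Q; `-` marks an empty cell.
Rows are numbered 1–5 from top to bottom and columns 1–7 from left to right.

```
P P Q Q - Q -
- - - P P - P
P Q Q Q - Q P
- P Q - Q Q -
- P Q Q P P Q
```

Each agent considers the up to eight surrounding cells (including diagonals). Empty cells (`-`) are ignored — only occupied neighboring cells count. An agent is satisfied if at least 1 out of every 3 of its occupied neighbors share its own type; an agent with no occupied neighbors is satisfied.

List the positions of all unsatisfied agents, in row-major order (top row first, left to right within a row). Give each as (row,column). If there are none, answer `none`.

(1,6), (2,4), (2,5), (5,5), (5,6)

(1,1)P 1/1 ✓
(1,2)P 1/2 ✓
(1,3)Q 1/3 ✓
(1,4)Q 1/3 ✓
(1,6)Q 0/2 ✗
(2,4)P 1/5 ✗
(2,5)P 1/5 ✗
(2,7)P 1/3 ✓
(3,1)P 1/2 ✓
(3,2)Q 2/4 ✓
(3,3)Q 3/5 ✓
(3,4)Q 3/5 ✓
(3,6)Q 2/5 ✓
(3,7)P 1/3 ✓
(4,2)P 2/6 ✓
(4,3)Q 5/7 ✓
(4,5)Q 4/6 ✓
(4,6)Q 3/6 ✓
(5,2)P 1/3 ✓
(5,3)Q 2/4 ✓
(5,4)Q 3/4 ✓
(5,5)P 1/4 ✗
(5,6)P 1/4 ✗
(5,7)Q 1/2 ✓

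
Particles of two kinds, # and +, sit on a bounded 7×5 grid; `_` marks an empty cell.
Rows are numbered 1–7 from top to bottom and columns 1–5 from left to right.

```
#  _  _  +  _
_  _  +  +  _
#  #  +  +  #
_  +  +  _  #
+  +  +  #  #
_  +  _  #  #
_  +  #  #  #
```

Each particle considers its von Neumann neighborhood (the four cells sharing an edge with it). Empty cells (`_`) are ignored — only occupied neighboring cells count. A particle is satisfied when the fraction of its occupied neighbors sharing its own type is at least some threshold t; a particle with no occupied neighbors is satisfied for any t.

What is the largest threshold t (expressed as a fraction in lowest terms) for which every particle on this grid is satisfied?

Row 1: (1,1)# — no occupied neighbors · (1,4)+ 1/1
Row 2: (2,3)+ 2/2 · (2,4)+ 3/3
Row 3: (3,1)# 1/1 · (3,2)# 1/3 · (3,3)+ 3/4 · (3,4)+ 2/3 · (3,5)# 1/2
Row 4: (4,2)+ 2/3 · (4,3)+ 3/3 · (4,5)# 2/2
Row 5: (5,1)+ 1/1 · (5,2)+ 4/4 · (5,3)+ 2/3 · (5,4)# 2/3 · (5,5)# 3/3
Row 6: (6,2)+ 2/2 · (6,4)# 3/3 · (6,5)# 3/3
Row 7: (7,2)+ 1/2 · (7,3)# 1/2 · (7,4)# 3/3 · (7,5)# 2/2
The smallest same-type fraction is 1/3 at (3,2), which reduces to 1/3. Any threshold above that leaves this particle unsatisfied.

1/3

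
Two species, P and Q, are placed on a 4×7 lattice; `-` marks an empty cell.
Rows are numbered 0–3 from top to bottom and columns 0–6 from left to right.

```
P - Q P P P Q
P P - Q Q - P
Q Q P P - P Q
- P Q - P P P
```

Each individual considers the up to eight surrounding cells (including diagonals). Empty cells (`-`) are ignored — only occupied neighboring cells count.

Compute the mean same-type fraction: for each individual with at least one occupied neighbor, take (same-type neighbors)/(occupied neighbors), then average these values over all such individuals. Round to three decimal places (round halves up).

Row 0: (0,0)P 2/2 · (0,2)Q 1/3 · (0,3)P 1/4 · (0,4)P 2/4 · (0,5)P 2/4 · (0,6)Q 0/2
Row 1: (1,0)P 2/4 · (1,1)P 3/6 · (1,3)Q 2/6 · (1,4)Q 1/6 · (1,6)P 2/4
Row 2: (2,0)Q 1/4 · (2,1)Q 2/6 · (2,2)P 3/6 · (2,3)P 2/5 · (2,5)P 4/6 · (2,6)Q 0/4
Row 3: (3,1)P 1/4 · (3,2)Q 1/4 · (3,4)P 3/3 · (3,5)P 3/4 · (3,6)P 2/3
Sum over 22 individuals: 2/2 + 1/3 + 1/4 + 2/4 + 2/4 + 0/2 + 2/4 + 3/6 + 2/6 + 1/6 + 2/4 + 1/4 + 2/6 + 3/6 + 2/5 + 4/6 + 0/4 + 1/4 + 1/4 + 3/3 + 3/4 + 2/3 = 193/20; mean = 193/20 ÷ 22 = 193/440 = 0.438636… → 0.439.

0.439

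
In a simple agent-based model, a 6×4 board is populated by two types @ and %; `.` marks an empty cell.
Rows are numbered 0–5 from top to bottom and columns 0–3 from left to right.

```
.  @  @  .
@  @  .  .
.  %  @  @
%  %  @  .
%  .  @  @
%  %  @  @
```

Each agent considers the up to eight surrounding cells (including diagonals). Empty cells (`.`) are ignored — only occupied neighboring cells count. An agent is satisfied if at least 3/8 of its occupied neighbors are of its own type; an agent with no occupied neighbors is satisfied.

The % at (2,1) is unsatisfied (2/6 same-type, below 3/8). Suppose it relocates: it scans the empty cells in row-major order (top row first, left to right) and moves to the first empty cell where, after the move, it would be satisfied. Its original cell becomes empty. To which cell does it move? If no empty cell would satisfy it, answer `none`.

(2,0)

Vacating (2,1). Empty cells in order:
  (0,0): 0/3 same-type → still unsatisfied.
  (0,3): 0/1 same-type → still unsatisfied.
  (1,2): 0/5 same-type → still unsatisfied.
  (1,3): 0/3 same-type → still unsatisfied.
  (2,0): 2/4 same-type → satisfied — stop here.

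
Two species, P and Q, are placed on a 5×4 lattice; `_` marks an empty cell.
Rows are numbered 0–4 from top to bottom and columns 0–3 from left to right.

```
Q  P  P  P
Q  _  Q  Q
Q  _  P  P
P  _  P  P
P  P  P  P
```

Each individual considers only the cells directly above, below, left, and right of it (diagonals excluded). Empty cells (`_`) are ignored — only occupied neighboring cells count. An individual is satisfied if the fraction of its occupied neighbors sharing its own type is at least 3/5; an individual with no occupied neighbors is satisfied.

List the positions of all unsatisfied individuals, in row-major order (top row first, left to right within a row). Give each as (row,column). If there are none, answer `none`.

(0,0)Q 1/2 unhappy
(0,1)P 1/2 unhappy
(0,2)P 2/3 ok
(0,3)P 1/2 unhappy
(1,0)Q 2/2 ok
(1,2)Q 1/3 unhappy
(1,3)Q 1/3 unhappy
(2,0)Q 1/2 unhappy
(2,2)P 2/3 ok
(2,3)P 2/3 ok
(3,0)P 1/2 unhappy
(3,2)P 3/3 ok
(3,3)P 3/3 ok
(4,0)P 2/2 ok
(4,1)P 2/2 ok
(4,2)P 3/3 ok
(4,3)P 2/2 ok

(0,0), (0,1), (0,3), (1,2), (1,3), (2,0), (3,0)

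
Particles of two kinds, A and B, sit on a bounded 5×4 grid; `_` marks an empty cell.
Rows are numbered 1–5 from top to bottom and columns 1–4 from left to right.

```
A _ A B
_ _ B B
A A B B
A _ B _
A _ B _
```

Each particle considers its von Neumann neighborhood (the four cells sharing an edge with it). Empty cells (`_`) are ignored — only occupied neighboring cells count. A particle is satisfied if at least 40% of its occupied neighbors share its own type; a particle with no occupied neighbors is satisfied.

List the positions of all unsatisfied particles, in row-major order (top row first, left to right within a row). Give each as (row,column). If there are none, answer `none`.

(1,1)A 0/0 ok
(1,3)A 0/2 unhappy
(1,4)B 1/2 ok
(2,3)B 2/3 ok
(2,4)B 3/3 ok
(3,1)A 2/2 ok
(3,2)A 1/2 ok
(3,3)B 3/4 ok
(3,4)B 2/2 ok
(4,1)A 2/2 ok
(4,3)B 2/2 ok
(5,1)A 1/1 ok
(5,3)B 1/1 ok

(1,3)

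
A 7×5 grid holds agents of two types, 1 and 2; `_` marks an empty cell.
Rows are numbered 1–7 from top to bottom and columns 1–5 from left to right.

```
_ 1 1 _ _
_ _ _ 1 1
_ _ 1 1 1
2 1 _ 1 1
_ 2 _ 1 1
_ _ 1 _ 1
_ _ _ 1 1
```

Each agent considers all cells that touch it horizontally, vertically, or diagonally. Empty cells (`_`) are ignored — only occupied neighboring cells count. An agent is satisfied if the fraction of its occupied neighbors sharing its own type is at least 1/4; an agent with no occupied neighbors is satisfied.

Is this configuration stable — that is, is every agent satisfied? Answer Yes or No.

Yes

Row 1: (1,2)1 1/1 ✓ · (1,3)1 2/2 ✓
Row 2: (2,4)1 5/5 ✓ · (2,5)1 3/3 ✓
Row 3: (3,3)1 4/4 ✓ · (3,4)1 6/6 ✓ · (3,5)1 5/5 ✓
Row 4: (4,1)2 1/2 ✓ · (4,2)1 1/3 ✓ · (4,4)1 6/6 ✓ · (4,5)1 5/5 ✓
Row 5: (5,2)2 1/3 ✓ · (5,4)1 5/5 ✓ · (5,5)1 4/4 ✓
Row 6: (6,3)1 2/3 ✓ · (6,5)1 4/4 ✓
Row 7: (7,4)1 3/3 ✓ · (7,5)1 2/2 ✓
All meet the threshold, so the configuration is stable.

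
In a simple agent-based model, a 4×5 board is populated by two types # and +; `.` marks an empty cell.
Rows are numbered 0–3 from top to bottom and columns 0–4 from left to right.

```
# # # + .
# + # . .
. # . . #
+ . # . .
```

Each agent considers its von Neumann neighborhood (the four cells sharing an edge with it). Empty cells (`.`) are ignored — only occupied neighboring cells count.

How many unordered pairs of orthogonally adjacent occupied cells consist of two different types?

5

Scan each occupied cell's neighbors to the right and below so each pair is counted once.
From row 0: 2 unlike of 6 pairs (running 2/6).
From row 1: 3 unlike of 3 pairs (running 5/9).
Total adjacent occupied pairs: 9; unlike-type pairs: 5.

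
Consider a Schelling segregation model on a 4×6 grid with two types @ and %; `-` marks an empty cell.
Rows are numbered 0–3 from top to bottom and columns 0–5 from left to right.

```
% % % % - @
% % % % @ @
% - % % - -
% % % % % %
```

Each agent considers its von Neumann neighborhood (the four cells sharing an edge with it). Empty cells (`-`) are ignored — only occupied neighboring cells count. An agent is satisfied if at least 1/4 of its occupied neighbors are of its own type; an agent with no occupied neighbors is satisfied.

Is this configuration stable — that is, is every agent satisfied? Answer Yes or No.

(0,0)% 2/2 ✓
(0,1)% 3/3 ✓
(0,2)% 3/3 ✓
(0,3)% 2/2 ✓
(0,5)@ 1/1 ✓
(1,0)% 3/3 ✓
(1,1)% 3/3 ✓
(1,2)% 4/4 ✓
(1,3)% 3/4 ✓
(1,4)@ 1/2 ✓
(1,5)@ 2/2 ✓
(2,0)% 2/2 ✓
(2,2)% 3/3 ✓
(2,3)% 3/3 ✓
(3,0)% 2/2 ✓
(3,1)% 2/2 ✓
(3,2)% 3/3 ✓
(3,3)% 3/3 ✓
(3,4)% 2/2 ✓
(3,5)% 1/1 ✓
All meet the threshold, so the configuration is stable.

Yes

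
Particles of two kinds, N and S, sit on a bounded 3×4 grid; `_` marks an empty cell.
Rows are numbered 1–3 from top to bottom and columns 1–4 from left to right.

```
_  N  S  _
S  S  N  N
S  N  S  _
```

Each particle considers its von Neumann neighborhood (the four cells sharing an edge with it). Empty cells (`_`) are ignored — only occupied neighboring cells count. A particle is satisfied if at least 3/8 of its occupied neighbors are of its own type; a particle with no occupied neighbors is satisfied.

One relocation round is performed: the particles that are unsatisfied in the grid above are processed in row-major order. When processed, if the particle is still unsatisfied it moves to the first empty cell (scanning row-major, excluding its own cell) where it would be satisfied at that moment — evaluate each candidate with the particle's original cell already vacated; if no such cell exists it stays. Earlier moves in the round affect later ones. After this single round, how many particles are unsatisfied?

Initially unsatisfied (in order): (1,2), (1,3), (2,2), (2,3), (3,2), (3,3).
  (1,2) → (1,4).
  (1,3) → (1,1).
  (2,2) → (1,2).
  (2,3): now satisfied by earlier moves; stays.
  (3,2) → (1,3).
  (3,3) → (2,2).
Resulting grid:
S S N N
S S N N
S _ _ _
All satisfied now.

0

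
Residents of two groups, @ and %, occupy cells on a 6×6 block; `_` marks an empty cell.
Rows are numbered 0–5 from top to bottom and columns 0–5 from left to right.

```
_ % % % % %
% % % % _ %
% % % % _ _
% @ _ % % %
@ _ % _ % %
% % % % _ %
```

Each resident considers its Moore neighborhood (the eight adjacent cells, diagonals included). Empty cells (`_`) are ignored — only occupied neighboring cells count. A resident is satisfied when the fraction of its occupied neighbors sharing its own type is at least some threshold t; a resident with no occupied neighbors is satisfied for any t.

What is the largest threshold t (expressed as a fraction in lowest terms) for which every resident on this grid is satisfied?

1/6

Row 0: (0,1)% 4/4 · (0,2)% 5/5 · (0,3)% 4/4 · (0,4)% 4/4 · (0,5)% 2/2
Row 1: (1,0)% 4/4 · (1,1)% 7/7 · (1,2)% 8/8 · (1,3)% 6/6 · (1,5)% 2/2
Row 2: (2,0)% 4/5 · (2,1)% 6/7 · (2,2)% 6/7 · (2,3)% 5/5
Row 3: (3,0)% 2/4 · (3,1)@ 1/6 · (3,3)% 5/5 · (3,4)% 5/5 · (3,5)% 3/3
Row 4: (4,0)@ 1/4 · (4,2)% 4/5 · (4,4)% 6/6 · (4,5)% 4/4
Row 5: (5,0)% 1/2 · (5,1)% 3/4 · (5,2)% 3/3 · (5,3)% 3/3 · (5,5)% 2/2
The smallest same-type fraction is 1/6 at (3,1), which reduces to 1/6. Any threshold above that leaves this resident unsatisfied.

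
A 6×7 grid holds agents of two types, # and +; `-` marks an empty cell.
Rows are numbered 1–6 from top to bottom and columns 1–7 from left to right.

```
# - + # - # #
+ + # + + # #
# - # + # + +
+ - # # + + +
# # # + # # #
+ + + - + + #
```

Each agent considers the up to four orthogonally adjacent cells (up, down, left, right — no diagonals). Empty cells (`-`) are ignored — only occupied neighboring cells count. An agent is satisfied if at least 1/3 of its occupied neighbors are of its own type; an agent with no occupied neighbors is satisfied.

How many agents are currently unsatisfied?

12

(1,1)# 0/1 unhappy
(1,3)+ 0/2 unhappy
(1,4)# 0/2 unhappy
(1,6)# 2/2 ok
(1,7)# 2/2 ok
(2,1)+ 1/3 ok
(2,2)+ 1/2 ok
(2,3)# 1/4 unhappy
(2,4)+ 2/4 ok
(2,5)+ 1/3 ok
(2,6)# 2/4 ok
(2,7)# 2/3 ok
(3,1)# 0/2 unhappy
(3,3)# 2/3 ok
(3,4)+ 1/4 unhappy
(3,5)# 0/4 unhappy
(3,6)+ 2/4 ok
(3,7)+ 2/3 ok
(4,1)+ 0/2 unhappy
(4,3)# 3/3 ok
(4,4)# 1/4 unhappy
(4,5)+ 1/4 unhappy
(4,6)+ 3/4 ok
(4,7)+ 2/3 ok
(5,1)# 1/3 ok
(5,2)# 2/3 ok
(5,3)# 2/4 ok
(5,4)+ 0/3 unhappy
(5,5)# 1/4 unhappy
(5,6)# 2/4 ok
(5,7)# 2/3 ok
(6,1)+ 1/2 ok
(6,2)+ 2/3 ok
(6,3)+ 1/2 ok
(6,5)+ 1/2 ok
(6,6)+ 1/3 ok
(6,7)# 1/2 ok
Unsatisfied: (1,1), (1,3), (1,4), (2,3), (3,1), (3,4), (3,5), (4,1), (4,4), (4,5), (5,4), (5,5) — 12 in total.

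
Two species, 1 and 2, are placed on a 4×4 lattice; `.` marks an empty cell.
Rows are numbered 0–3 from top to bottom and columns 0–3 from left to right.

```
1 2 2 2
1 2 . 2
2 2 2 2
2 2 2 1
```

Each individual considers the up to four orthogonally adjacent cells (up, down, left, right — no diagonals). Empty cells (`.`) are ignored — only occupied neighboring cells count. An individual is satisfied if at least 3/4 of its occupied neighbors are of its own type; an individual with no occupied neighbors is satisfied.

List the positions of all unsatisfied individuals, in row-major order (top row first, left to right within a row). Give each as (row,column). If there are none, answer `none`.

(0,0)1 1/2 not
(0,1)2 2/3 not
(0,2)2 2/2 satisfied
(0,3)2 2/2 satisfied
(1,0)1 1/3 not
(1,1)2 2/3 not
(1,3)2 2/2 satisfied
(2,0)2 2/3 not
(2,1)2 4/4 satisfied
(2,2)2 3/3 satisfied
(2,3)2 2/3 not
(3,0)2 2/2 satisfied
(3,1)2 3/3 satisfied
(3,2)2 2/3 not
(3,3)1 0/2 not

(0,0), (0,1), (1,0), (1,1), (2,0), (2,3), (3,2), (3,3)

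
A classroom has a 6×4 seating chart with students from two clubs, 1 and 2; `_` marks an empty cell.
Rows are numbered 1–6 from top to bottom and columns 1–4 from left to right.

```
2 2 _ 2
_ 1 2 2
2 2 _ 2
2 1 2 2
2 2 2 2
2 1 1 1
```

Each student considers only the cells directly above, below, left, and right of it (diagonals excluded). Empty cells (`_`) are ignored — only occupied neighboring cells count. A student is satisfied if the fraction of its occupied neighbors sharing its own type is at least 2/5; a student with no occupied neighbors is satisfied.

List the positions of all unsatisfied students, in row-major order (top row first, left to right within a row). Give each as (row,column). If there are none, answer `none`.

(2,2), (3,2), (4,2), (6,2)

(1,1)2 1/1 satisfied
(1,2)2 1/2 satisfied
(1,4)2 1/1 satisfied
(2,2)1 0/3 not
(2,3)2 1/2 satisfied
(2,4)2 3/3 satisfied
(3,1)2 2/2 satisfied
(3,2)2 1/3 not
(3,4)2 2/2 satisfied
(4,1)2 2/3 satisfied
(4,2)1 0/4 not
(4,3)2 2/3 satisfied
(4,4)2 3/3 satisfied
(5,1)2 3/3 satisfied
(5,2)2 2/4 satisfied
(5,3)2 3/4 satisfied
(5,4)2 2/3 satisfied
(6,1)2 1/2 satisfied
(6,2)1 1/3 not
(6,3)1 2/3 satisfied
(6,4)1 1/2 satisfied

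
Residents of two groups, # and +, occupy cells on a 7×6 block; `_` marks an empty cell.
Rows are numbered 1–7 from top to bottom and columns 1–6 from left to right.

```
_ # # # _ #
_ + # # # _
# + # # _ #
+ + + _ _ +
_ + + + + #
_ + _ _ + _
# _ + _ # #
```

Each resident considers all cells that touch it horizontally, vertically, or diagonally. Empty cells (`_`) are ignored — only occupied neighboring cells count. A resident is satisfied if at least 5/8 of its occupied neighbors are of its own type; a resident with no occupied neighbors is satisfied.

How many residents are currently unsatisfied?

(1,2)# 2/3 ✓
(1,3)# 4/5 ✓
(1,4)# 4/4 ✓
(1,6)# 1/1 ✓
(2,2)+ 1/6 ✗
(2,3)# 6/8 ✓
(2,4)# 6/6 ✓
(2,5)# 5/5 ✓
(3,1)# 0/4 ✗
(3,2)+ 4/7 ✗
(3,3)# 3/7 ✗
(3,4)# 4/5 ✓
(3,6)# 1/2 ✗
(4,1)+ 3/4 ✓
(4,2)+ 5/7 ✓
(4,3)+ 5/7 ✓
(4,6)+ 1/3 ✗
(5,2)+ 5/5 ✓
(5,3)+ 5/5 ✓
(5,4)+ 4/4 ✓
(5,5)+ 3/4 ✓
(5,6)# 0/3 ✗
(6,2)+ 3/4 ✓
(6,5)+ 2/5 ✗
(7,1)# 0/1 ✗
(7,3)+ 1/1 ✓
(7,5)# 1/2 ✗
(7,6)# 1/2 ✗
Unsatisfied: (2,2), (3,1), (3,2), (3,3), (3,6), (4,6), (5,6), (6,5), (7,1), (7,5), (7,6) — 11 in total.

11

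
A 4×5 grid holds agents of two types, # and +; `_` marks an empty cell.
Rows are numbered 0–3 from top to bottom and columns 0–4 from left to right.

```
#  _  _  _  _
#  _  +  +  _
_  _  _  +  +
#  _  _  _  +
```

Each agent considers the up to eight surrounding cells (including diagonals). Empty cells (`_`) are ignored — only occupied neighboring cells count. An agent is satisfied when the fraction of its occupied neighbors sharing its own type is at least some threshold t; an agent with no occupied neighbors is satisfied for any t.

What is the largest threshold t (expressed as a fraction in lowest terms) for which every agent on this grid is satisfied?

(0,0)# 1/1
(1,0)# 1/1
(1,2)+ 2/2
(1,3)+ 3/3
(2,3)+ 4/4
(2,4)+ 3/3
(3,0)# — no occupied neighbors
(3,4)+ 2/2
The smallest same-type fraction is 1/1 at (0,0), which reduces to 1/1. Any threshold above that leaves this agent unsatisfied.

1/1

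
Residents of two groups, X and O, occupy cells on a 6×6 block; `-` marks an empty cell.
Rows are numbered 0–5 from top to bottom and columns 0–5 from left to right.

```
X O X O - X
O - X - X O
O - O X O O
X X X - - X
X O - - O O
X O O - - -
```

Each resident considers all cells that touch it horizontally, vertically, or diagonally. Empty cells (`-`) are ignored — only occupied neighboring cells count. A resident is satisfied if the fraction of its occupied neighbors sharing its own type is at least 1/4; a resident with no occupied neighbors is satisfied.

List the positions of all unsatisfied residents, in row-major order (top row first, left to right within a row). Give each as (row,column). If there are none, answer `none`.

(0,0), (0,3), (2,2), (3,5)

Row 0: (0,0)X 0/2 ✗ · (0,1)O 1/4 ✓ · (0,2)X 1/3 ✓ · (0,3)O 0/3 ✗ · (0,5)X 1/2 ✓
Row 1: (1,0)O 2/3 ✓ · (1,2)X 2/5 ✓ · (1,4)X 2/6 ✓ · (1,5)O 2/4 ✓
Row 2: (2,0)O 1/3 ✓ · (2,2)O 0/4 ✗ · (2,3)X 3/5 ✓ · (2,4)O 2/5 ✓ · (2,5)O 2/4 ✓
Row 3: (3,0)X 2/4 ✓ · (3,1)X 3/6 ✓ · (3,2)X 2/4 ✓ · (3,5)X 0/4 ✗
Row 4: (4,0)X 3/5 ✓ · (4,1)O 2/7 ✓ · (4,4)O 1/2 ✓ · (4,5)O 1/2 ✓
Row 5: (5,0)X 1/3 ✓ · (5,1)O 2/4 ✓ · (5,2)O 2/2 ✓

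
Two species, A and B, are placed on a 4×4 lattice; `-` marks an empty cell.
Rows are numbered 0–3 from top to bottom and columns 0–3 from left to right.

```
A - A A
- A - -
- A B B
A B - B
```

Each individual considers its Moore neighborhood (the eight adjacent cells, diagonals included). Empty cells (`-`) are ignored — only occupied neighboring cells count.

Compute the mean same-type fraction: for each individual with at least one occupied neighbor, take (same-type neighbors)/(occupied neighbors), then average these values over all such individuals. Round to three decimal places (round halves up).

Row 0: (0,0)A 1/1 · (0,2)A 2/2 · (0,3)A 1/1
Row 1: (1,1)A 3/4
Row 2: (2,1)A 2/4 · (2,2)B 3/5 · (2,3)B 2/2
Row 3: (3,0)A 1/2 · (3,1)B 1/3 · (3,3)B 2/2
Sum over 10 individuals: 1/1 + 2/2 + 1/1 + 3/4 + 2/4 + 3/5 + 2/2 + 1/2 + 1/3 + 2/2 = 461/60; mean = 461/60 ÷ 10 = 461/600 = 0.768333… → 0.768.

0.768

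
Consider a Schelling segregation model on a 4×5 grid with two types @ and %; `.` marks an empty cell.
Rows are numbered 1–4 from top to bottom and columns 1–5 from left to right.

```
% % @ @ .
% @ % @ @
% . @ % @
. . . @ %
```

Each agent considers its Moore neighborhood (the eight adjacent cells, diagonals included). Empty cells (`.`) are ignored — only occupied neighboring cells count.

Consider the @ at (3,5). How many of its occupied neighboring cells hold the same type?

Occupied neighbors of (3,5): (2,4)=@, (2,5)=@, (3,4)=%, (4,4)=@, (4,5)=%.
Same type (@): 3 of 5.

3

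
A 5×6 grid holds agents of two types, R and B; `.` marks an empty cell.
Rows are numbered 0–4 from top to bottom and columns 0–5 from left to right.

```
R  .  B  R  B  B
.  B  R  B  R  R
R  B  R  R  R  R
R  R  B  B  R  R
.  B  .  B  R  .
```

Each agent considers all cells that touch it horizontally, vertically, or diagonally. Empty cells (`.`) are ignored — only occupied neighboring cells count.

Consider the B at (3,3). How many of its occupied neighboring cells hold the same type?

2

Occupied neighbors of (3,3): (2,2)=R, (2,3)=R, (2,4)=R, (3,2)=B, (3,4)=R, (4,3)=B, (4,4)=R.
Same type (B): 2 of 7.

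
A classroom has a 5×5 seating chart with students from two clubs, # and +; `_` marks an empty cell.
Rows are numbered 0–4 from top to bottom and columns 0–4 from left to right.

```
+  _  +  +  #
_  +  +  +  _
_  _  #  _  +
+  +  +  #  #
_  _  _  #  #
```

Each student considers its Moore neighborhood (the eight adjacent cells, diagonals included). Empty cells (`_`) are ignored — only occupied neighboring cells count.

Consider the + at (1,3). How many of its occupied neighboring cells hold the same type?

4

Occupied neighbors of (1,3): (0,2)=+, (0,3)=+, (0,4)=#, (1,2)=+, (2,2)=#, (2,4)=+.
Same type (+): 4 of 6.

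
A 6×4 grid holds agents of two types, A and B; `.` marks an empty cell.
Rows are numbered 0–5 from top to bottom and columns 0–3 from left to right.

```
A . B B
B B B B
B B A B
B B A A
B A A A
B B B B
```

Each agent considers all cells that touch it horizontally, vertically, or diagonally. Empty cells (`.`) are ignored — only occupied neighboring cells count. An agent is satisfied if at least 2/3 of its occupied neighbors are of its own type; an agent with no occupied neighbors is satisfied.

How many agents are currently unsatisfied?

(0,0)A 0/2 unhappy
(0,2)B 4/4 ok
(0,3)B 3/3 ok
(1,0)B 3/4 ok
(1,1)B 5/7 ok
(1,2)B 6/7 ok
(1,3)B 4/5 ok
(2,0)B 5/5 ok
(2,1)B 6/8 ok
(2,2)A 2/8 unhappy
(2,3)B 2/5 unhappy
(3,0)B 4/5 ok
(3,1)B 4/8 unhappy
(3,2)A 5/8 unhappy
(3,3)A 4/5 ok
(4,0)B 4/5 ok
(4,1)A 2/8 unhappy
(4,2)A 4/8 unhappy
(4,3)A 3/5 unhappy
(5,0)B 2/3 ok
(5,1)B 3/5 unhappy
(5,2)B 2/5 unhappy
(5,3)B 1/3 unhappy
Unsatisfied: (0,0), (2,2), (2,3), (3,1), (3,2), (4,1), (4,2), (4,3), (5,1), (5,2), (5,3) — 11 in total.

11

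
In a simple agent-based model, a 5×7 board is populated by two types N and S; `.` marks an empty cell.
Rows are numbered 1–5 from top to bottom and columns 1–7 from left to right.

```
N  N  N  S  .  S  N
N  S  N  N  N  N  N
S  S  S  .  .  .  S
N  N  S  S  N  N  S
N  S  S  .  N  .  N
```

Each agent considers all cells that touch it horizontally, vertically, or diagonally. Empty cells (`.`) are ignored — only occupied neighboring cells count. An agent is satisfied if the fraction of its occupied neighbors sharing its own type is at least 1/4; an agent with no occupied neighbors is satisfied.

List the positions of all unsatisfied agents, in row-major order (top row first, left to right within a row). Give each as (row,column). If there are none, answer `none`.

(1,4), (1,6)

Row 1: (1,1)N 2/3 ✓ · (1,2)N 4/5 ✓ · (1,3)N 3/5 ✓ · (1,4)S 0/4 ✗ · (1,6)S 0/4 ✗ · (1,7)N 2/3 ✓
Row 2: (2,1)N 2/5 ✓ · (2,2)S 3/8 ✓ · (2,3)N 3/7 ✓ · (2,4)N 3/5 ✓ · (2,5)N 2/4 ✓ · (2,6)N 3/5 ✓ · (2,7)N 2/4 ✓
Row 3: (3,1)S 2/5 ✓ · (3,2)S 4/8 ✓ · (3,3)S 4/7 ✓ · (3,7)S 1/4 ✓
Row 4: (4,1)N 2/5 ✓ · (4,2)N 2/8 ✓ · (4,3)S 5/6 ✓ · (4,4)S 3/5 ✓ · (4,5)N 2/3 ✓ · (4,6)N 3/5 ✓ · (4,7)S 1/3 ✓
Row 5: (5,1)N 2/3 ✓ · (5,2)S 2/5 ✓ · (5,3)S 3/4 ✓ · (5,5)N 2/3 ✓ · (5,7)N 1/2 ✓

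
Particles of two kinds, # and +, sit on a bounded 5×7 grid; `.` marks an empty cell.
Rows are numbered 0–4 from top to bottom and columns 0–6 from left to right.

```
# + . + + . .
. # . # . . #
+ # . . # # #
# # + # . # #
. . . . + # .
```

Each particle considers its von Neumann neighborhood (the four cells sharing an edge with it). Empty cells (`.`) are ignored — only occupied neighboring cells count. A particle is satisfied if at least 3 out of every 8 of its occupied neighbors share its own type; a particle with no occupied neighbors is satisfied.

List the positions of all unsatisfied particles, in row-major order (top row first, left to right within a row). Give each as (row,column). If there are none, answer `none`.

(0,0), (0,1), (1,3), (2,0), (3,2), (3,3), (4,4)

Row 0: (0,0)# 0/1 not · (0,1)+ 0/2 not · (0,3)+ 1/2 satisfied · (0,4)+ 1/1 satisfied
Row 1: (1,1)# 1/2 satisfied · (1,3)# 0/1 not · (1,6)# 1/1 satisfied
Row 2: (2,0)+ 0/2 not · (2,1)# 2/3 satisfied · (2,4)# 1/1 satisfied · (2,5)# 3/3 satisfied · (2,6)# 3/3 satisfied
Row 3: (3,0)# 1/2 satisfied · (3,1)# 2/3 satisfied · (3,2)+ 0/2 not · (3,3)# 0/1 not · (3,5)# 3/3 satisfied · (3,6)# 2/2 satisfied
Row 4: (4,4)+ 0/1 not · (4,5)# 1/2 satisfied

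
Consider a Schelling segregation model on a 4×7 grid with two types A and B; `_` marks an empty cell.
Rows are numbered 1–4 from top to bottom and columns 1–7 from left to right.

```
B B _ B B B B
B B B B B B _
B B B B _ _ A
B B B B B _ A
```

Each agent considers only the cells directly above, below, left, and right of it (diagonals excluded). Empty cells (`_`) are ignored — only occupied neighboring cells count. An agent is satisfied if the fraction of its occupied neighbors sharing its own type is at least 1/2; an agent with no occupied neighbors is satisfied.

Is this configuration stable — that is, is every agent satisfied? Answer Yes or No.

Yes

Row 1: (1,1)B 2/2 ok · (1,2)B 2/2 ok · (1,4)B 2/2 ok · (1,5)B 3/3 ok · (1,6)B 3/3 ok · (1,7)B 1/1 ok
Row 2: (2,1)B 3/3 ok · (2,2)B 4/4 ok · (2,3)B 3/3 ok · (2,4)B 4/4 ok · (2,5)B 3/3 ok · (2,6)B 2/2 ok
Row 3: (3,1)B 3/3 ok · (3,2)B 4/4 ok · (3,3)B 4/4 ok · (3,4)B 3/3 ok · (3,7)A 1/1 ok
Row 4: (4,1)B 2/2 ok · (4,2)B 3/3 ok · (4,3)B 3/3 ok · (4,4)B 3/3 ok · (4,5)B 1/1 ok · (4,7)A 1/1 ok
All meet the threshold, so the configuration is stable.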